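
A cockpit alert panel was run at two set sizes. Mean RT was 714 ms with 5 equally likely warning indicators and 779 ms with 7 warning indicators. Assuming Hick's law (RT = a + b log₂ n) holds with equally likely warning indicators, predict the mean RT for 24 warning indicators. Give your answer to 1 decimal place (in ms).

1017.0 ms

Fit slope and intercept:
  b = (779 − 714) / (log₂ 7 − log₂ 5) = 65 / (2.8074 − 2.3219) = 133.903 ms/bit
  a = 714 − 133.903 × 2.3219 = 403.087 ms
Then RT(24) = 403.087 + 133.903 × log₂ 24 = 403.087 + 133.903 × 4.5850 ≈ 1017.027 ms.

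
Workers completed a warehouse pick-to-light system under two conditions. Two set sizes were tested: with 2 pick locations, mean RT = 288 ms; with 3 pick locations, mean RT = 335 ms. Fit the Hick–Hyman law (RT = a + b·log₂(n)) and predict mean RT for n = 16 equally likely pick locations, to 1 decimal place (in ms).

529.0 ms

Fit slope and intercept:
  b = (335 − 288) / (log₂ 3 − log₂ 2) = 47 / (1.5850 − 1) = 80.347 ms/bit
  a = 288 − 80.347 × 1 = 207.653 ms
Then RT(16) = 207.653 + 80.347 × log₂ 16 = 207.653 + 80.347 × 4 ≈ 529.041 ms.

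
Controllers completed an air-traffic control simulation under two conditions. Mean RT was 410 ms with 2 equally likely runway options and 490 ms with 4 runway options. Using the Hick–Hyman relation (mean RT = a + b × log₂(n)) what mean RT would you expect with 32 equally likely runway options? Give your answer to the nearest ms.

Solve the two-equation system in a and b:
  b = (490 − 410) / (log₂ 4 − log₂ 2) = 80 / (2 − 1) = 80 ms/bit
  a = 410 − 80 × 1 = 330 ms
Then RT(32) = 330 + 80 × log₂ 32 = 330 + 80 × 5 ≈ 730.000 ms.

730 ms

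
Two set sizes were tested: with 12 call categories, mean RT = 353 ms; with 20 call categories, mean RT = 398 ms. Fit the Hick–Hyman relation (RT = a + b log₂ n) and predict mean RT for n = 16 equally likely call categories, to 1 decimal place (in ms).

Fit slope and intercept:
  b = (398 − 353) / (log₂ 20 − log₂ 12) = 45 / (4.3219 − 3.5850) = 61.061 ms/bit
  a = 353 − 61.061 × 3.5850 = 134.098 ms
Then RT(16) = 134.098 + 61.061 × log₂ 16 = 134.098 + 61.061 × 4 ≈ 378.343 ms.

378.3 ms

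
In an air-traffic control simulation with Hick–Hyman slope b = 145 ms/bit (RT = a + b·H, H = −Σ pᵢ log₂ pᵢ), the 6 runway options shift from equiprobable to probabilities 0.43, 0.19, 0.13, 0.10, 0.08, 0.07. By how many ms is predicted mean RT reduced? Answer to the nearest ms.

48 ms

Equiprobable entropy H₀ = log₂ 6 = 2.5850 bits.
Skewed entropy H = −Σ pᵢ log₂ pᵢ = 2.2537 bits.
ΔRT = b·(H₀ − H) = 145 × 0.3313 = 48.03 ms.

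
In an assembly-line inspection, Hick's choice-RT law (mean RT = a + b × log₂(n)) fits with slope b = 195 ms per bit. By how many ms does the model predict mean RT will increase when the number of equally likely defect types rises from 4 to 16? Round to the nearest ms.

390 ms

The intercept a cancels: ΔRT = b·(log₂ n₂ − log₂ n₁) = b·log₂(n₂/n₁).
log₂(16) − log₂(4) = log₂(16/4) = log₂(4) = 2.
ΔRT = 195 × 2.0000 = 390.000 ms.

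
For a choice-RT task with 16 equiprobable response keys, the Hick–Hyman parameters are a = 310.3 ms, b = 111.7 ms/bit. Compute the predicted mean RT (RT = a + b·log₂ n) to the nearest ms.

757 ms

log₂(16) = 4 bits, so RT = 310.3 + 111.7 × 4 ≈ 757.100 ms.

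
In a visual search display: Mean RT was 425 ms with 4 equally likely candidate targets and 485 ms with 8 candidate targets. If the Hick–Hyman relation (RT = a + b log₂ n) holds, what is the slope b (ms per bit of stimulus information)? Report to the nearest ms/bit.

60 ms/bit

The slope on a log₂ axis is (485 − 425) / (3 − 2) = 60 ms/bit.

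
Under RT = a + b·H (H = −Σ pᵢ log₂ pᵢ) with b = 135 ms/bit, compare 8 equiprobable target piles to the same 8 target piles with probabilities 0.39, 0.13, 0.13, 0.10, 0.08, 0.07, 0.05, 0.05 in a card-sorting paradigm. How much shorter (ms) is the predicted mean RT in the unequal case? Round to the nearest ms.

51 ms

The RT saving is b·ΔH. Equiprobable H₀ = log₂(8) = 3.0000 bits; with the given probabilities H = 2.6195 bits.
b·(H₀ − H) = 135 × (3.0000 − 2.6195) = 51.36 ms.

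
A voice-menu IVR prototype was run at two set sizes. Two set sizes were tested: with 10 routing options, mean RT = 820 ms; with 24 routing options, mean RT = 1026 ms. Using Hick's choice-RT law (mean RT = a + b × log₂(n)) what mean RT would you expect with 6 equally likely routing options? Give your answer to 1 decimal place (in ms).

Fit slope and intercept:
  b = (1026 − 820) / (log₂ 24 − log₂ 10) = 206 / (4.5850 − 3.3219) = 163.099 ms/bit
  a = 820 − 163.099 × 3.3219 = 278.196 ms
Then RT(6) = 278.196 + 163.099 × log₂ 6 = 278.196 + 163.099 × 2.5850 ≈ 699.801 ms.

699.8 ms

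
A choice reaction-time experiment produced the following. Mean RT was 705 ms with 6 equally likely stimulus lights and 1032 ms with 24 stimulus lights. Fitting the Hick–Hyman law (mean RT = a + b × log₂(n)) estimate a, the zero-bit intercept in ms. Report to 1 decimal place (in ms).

282.4 ms

b = (RT₂ − RT₁)/(log₂ n₂ − log₂ n₁) = (1032 − 705)/(4.5850 − 2.5850) = 163.500 ms/bit.
Intercept: a = 705 − 163.500·log₂(6) = 282.359 ms.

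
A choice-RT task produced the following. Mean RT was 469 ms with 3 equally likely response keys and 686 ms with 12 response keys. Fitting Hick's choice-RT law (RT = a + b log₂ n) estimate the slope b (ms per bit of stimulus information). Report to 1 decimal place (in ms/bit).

108.5 ms/bit

The slope on a log₂ axis is (686 − 469) / (3.5850 − 1.5850) = 108.500 ms/bit.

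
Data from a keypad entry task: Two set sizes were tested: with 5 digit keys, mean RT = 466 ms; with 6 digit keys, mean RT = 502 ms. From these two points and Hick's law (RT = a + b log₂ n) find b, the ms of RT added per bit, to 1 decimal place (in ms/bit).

136.9 ms/bit

Slope: b = (502 − 466) / (log₂ 6 − log₂ 5) = 36/0.2630 = 136.864 ms/bit.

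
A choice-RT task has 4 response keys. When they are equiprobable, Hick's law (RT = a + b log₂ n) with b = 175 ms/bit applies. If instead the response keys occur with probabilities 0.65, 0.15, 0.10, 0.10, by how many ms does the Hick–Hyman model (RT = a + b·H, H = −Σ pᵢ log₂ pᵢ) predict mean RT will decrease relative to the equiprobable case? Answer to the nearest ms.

Equiprobable entropy H₀ = log₂ 4 = 2.0000 bits.
Skewed entropy H = −Σ pᵢ log₂ pᵢ = 1.4789 bits.
ΔRT = b·(H₀ − H) = 175 × 0.5211 = 91.19 ms.

91 ms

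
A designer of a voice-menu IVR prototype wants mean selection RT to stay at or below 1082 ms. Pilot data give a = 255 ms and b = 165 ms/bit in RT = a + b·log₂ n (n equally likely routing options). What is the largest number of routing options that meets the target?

32

Set 255 + 165·log₂ n ≤ 1082 → log₂ n ≤ (1082 − 255)/165 = 5.0121.
So n ≤ 2^5.0121 = 32.270; the largest integer n is 32.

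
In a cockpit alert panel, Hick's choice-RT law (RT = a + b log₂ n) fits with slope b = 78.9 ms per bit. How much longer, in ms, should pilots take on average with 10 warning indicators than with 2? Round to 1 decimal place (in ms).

183.2 ms

ΔRT = (a + b log₂ n₂) − (a + b log₂ n₁) = b·(log₂ n₂ − log₂ n₁).
log₂(10) − log₂(2) = 3.3219 − 1 = 2.3219.
ΔRT = 78.9 × 2.3219 = 183.200 ms.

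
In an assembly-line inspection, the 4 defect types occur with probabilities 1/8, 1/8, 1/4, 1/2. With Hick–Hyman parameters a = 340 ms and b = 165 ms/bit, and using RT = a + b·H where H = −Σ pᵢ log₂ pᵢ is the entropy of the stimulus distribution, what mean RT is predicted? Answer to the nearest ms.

629 ms

H = −Σ pᵢ log₂ pᵢ = 0.125·3 + 0.125·3 + 0.25·2 + 0.5·1 = 1.750 bits.
RT = 340 + 165 × 1.750 = 628.75 ms.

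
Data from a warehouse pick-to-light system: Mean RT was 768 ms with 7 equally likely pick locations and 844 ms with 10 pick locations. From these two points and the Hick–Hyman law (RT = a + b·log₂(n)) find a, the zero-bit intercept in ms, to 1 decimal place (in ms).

Slope: b = (844 − 768) / (log₂ 10 − log₂ 7) = 76/0.5146 = 147.695 ms/bit.
a = RT₁ − b·log₂ n₁ = 768 − 147.695 × 2.8074 = 353.367 ms.

353.4 ms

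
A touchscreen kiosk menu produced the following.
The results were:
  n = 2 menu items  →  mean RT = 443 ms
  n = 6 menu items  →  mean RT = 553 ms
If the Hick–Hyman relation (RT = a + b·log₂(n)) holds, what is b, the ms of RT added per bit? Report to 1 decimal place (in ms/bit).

The slope on a log₂ axis is (553 − 443) / (2.5850 − 1) = 69.402 ms/bit.

69.4 ms/bit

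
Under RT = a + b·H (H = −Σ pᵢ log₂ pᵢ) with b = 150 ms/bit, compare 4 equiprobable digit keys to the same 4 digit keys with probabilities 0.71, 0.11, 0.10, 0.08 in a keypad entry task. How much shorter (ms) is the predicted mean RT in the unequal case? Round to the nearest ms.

101 ms

The RT saving is b·ΔH. Equiprobable H₀ = log₂(4) = 2.0000 bits; with the given probabilities H = 1.3248 bits.
b·(H₀ − H) = 150 × (2.0000 − 1.3248) = 101.28 ms.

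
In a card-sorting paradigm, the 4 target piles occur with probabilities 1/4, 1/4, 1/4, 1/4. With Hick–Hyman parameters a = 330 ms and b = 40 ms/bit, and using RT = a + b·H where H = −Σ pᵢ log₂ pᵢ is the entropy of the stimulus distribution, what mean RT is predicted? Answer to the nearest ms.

410 ms

H = −Σ pᵢ log₂ pᵢ = 0.25·2 + 0.25·2 + 0.25·2 + 0.25·2 = 2.000 bits.
RT = 330 + 40 × 2.000 = 410.00 ms.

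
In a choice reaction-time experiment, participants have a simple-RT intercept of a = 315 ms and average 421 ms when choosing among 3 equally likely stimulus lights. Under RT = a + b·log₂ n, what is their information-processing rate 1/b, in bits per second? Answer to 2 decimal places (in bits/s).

b = (421 − 315)/log₂ 3 = 106/1.5850 = 66.879 ms per bit = 0.06688 s/bit; the reciprocal is 14.952 bits/s.

14.95 bits/s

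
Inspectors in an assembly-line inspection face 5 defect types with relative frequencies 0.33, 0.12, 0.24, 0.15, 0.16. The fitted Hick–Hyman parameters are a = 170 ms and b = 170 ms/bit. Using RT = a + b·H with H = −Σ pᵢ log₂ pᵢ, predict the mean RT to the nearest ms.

Entropy contributions −pᵢ log₂ pᵢ: 0.5278, 0.3671, 0.4941, 0.4105, 0.4230; sum H = 2.2226 bits.
RT = a + bH = 170 + 170·2.2226 = 547.84 ms.

548 ms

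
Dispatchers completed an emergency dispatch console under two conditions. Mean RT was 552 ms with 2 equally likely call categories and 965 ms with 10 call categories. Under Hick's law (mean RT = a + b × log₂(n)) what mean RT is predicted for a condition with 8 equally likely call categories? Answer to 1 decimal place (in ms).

907.7 ms

Solve the two-equation system in a and b:
  b = (965 − 552) / (log₂ 10 − log₂ 2) = 413 / (3.3219 − 1) = 177.869 ms/bit
  a = 552 − 177.869 × 1 = 374.131 ms
Then RT(8) = 374.131 + 177.869 × log₂ 8 = 374.131 + 177.869 × 3 ≈ 907.739 ms.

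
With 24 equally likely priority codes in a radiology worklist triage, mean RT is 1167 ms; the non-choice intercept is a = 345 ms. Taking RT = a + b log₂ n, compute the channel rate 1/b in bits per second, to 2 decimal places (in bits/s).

5.58 bits/s

b = (1167 − 345)/log₂ 24 = 822/4.5850 = 179.282 ms per bit = 0.17928 s/bit; the reciprocal is 5.578 bits/s.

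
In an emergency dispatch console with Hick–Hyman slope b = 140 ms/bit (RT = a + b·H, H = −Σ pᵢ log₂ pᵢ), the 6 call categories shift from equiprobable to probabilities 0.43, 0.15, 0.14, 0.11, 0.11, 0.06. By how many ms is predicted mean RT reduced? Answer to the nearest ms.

Equiprobable entropy H₀ = log₂ 6 = 2.5850 bits.
Skewed entropy H = −Σ pᵢ log₂ pᵢ = 2.2753 bits.
ΔRT = b·(H₀ − H) = 140 × 0.3096 = 43.35 ms.

43 ms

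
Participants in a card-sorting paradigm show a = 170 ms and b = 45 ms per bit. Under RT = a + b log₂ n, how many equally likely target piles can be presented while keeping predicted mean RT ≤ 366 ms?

20

45·log₂ n ≤ 366 − 170 = 196, giving log₂ n ≤ 4.3556 and n ≤ 20.472. The largest whole number is 20.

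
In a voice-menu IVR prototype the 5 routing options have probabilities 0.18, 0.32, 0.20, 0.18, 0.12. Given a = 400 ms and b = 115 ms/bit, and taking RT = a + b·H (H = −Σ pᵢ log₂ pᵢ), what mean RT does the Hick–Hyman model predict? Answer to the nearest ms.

659 ms

H = 0.18·log₂(1/0.18) + 0.32·log₂(1/0.32) + 0.20·log₂(1/0.20) + 0.18·log₂(1/0.18) + 0.12·log₂(1/0.12) = 2.2481 bits.
RT = 400 + 115 × 2.2481 = 658.53 ms.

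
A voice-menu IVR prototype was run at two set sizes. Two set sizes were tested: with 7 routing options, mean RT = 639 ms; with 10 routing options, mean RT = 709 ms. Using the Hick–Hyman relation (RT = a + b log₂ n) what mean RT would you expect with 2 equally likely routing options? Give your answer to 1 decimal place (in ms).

Solve the two-equation system in a and b:
  b = (709 − 639) / (log₂ 10 − log₂ 7) = 70 / (3.3219 − 2.8074) = 136.035 ms/bit
  a = 639 − 136.035 × 2.8074 = 257.101 ms
Then RT(2) = 257.101 + 136.035 × log₂ 2 = 257.101 + 136.035 × 1 ≈ 393.136 ms.

393.1 ms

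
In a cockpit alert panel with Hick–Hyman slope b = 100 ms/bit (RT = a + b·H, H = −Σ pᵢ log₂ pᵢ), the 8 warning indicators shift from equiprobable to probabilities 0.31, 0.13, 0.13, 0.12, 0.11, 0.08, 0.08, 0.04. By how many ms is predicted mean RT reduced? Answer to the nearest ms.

22 ms

Equiprobable entropy H₀ = log₂ 8 = 3.0000 bits.
Skewed entropy H = −Σ pᵢ log₂ pᵢ = 2.7752 bits.
ΔRT = b·(H₀ − H) = 100 × 0.2248 = 22.48 ms.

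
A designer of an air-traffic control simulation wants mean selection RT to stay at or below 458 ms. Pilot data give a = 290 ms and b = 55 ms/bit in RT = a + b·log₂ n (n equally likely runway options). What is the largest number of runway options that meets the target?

8

55·log₂ n ≤ 458 − 290 = 168, giving log₂ n ≤ 3.0545 and n ≤ 8.308. The largest whole number is 8.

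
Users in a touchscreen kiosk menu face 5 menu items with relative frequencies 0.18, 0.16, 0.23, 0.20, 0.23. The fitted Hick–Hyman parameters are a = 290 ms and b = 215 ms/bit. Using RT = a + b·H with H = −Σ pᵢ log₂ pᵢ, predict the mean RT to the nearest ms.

786 ms

Entropy contributions −pᵢ log₂ pᵢ: 0.4453, 0.4230, 0.4877, 0.4644, 0.4877; sum H = 2.3080 bits.
RT = a + bH = 290 + 215·2.3080 = 786.23 ms.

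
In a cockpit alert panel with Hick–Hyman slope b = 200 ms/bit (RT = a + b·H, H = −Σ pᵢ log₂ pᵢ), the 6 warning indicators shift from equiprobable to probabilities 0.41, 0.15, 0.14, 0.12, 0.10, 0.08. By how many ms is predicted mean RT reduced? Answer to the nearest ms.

52 ms

Equiprobable entropy H₀ = log₂ 6 = 2.5850 bits.
Skewed entropy H = −Σ pᵢ log₂ pᵢ = 2.3258 bits.
ΔRT = b·(H₀ − H) = 200 × 0.2592 = 51.83 ms.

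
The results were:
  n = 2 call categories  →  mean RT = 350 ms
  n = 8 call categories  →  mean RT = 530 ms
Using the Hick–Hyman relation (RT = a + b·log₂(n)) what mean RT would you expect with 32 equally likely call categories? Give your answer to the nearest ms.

710 ms

With log₂ n on the abscissa the relation is linear; from the two conditions:
  b = (530 − 350) / (log₂ 8 − log₂ 2) = 180 / (3 − 1) = 90 ms/bit
  a = 350 − 90 × 1 = 260 ms
Then RT(32) = 260 + 90 × log₂ 32 = 260 + 90 × 5 ≈ 710.000 ms.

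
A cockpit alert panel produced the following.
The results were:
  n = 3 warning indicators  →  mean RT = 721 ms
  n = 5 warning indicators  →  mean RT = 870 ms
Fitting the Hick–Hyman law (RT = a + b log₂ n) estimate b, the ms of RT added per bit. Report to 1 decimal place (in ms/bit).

The slope on a log₂ axis is (870 − 721) / (2.3219 − 1.5850) = 202.180 ms/bit.

202.2 ms/bit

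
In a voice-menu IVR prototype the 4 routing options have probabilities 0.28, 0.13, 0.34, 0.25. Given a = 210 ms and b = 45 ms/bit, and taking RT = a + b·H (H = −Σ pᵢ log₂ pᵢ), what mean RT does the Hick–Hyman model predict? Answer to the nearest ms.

297 ms

Entropy contributions −pᵢ log₂ pᵢ: 0.5142, 0.3826, 0.5292, 0.5000; sum H = 1.9260 bits.
RT = a + bH = 210 + 45·1.9260 = 296.67 ms.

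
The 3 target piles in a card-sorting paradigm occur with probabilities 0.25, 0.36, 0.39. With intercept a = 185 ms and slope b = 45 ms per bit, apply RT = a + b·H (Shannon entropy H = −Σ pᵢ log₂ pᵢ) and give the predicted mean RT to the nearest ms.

255 ms

H = 0.25·log₂(1/0.25) + 0.36·log₂(1/0.36) + 0.39·log₂(1/0.39) = 1.5604 bits.
RT = 185 + 45 × 1.5604 = 255.22 ms.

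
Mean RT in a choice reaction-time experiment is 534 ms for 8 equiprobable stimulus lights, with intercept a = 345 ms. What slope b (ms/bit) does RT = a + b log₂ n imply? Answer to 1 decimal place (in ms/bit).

log₂(8) = 3 bits.
b = (RT − a)/log₂ n = (534 − 345) / 3 = 63.000 ms/bit.

63.0 ms/bit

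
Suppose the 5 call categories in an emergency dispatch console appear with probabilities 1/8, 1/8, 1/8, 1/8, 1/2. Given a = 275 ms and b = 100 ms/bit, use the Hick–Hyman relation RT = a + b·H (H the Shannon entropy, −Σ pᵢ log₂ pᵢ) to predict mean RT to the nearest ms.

H = −Σ pᵢ log₂ pᵢ = 0.125·3 + 0.125·3 + 0.125·3 + 0.125·3 + 0.5·1 = 2.000 bits.
RT = 275 + 100 × 2.000 = 475.00 ms.

475 ms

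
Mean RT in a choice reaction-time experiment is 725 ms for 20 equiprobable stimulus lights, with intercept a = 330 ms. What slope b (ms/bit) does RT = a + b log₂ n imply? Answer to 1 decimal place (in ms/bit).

91.4 ms/bit

20 alternatives carry log₂ 20 = 4.3219 bits; the choice cost is 725 − 330 = 395 ms, so b = 395/4.3219 = 91.394 ms/bit.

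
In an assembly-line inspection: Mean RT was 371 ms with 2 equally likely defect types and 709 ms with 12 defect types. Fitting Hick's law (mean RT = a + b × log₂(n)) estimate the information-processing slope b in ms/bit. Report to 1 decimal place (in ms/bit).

130.8 ms/bit

b = (RT₂ − RT₁)/(log₂ n₂ − log₂ n₁) = (709 − 371)/(3.5850 − 1) = 130.756 ms/bit.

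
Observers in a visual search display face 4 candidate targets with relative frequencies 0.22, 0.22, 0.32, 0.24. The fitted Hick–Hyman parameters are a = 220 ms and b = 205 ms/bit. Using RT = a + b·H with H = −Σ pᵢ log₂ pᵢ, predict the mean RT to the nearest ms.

H = 0.22·log₂(1/0.22) + 0.22·log₂(1/0.22) + 0.32·log₂(1/0.32) + 0.24·log₂(1/0.24) = 1.9813 bits.
RT = 220 + 205 × 1.9813 = 626.17 ms.

626 ms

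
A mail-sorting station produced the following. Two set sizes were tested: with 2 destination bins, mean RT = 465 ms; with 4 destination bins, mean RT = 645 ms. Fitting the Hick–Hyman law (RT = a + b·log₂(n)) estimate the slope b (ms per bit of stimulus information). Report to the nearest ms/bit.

180 ms/bit

b = (RT₂ − RT₁)/(log₂ n₂ − log₂ n₁) = (645 − 465)/(2 − 1) = 180 ms/bit.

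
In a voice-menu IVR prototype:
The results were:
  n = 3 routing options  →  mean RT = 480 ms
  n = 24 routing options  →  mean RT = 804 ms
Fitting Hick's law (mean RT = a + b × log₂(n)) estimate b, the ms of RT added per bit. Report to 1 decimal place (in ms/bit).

108.0 ms/bit

b = (RT₂ − RT₁)/(log₂ n₂ − log₂ n₁) = (804 − 480)/(4.5850 − 1.5850) = 108.000 ms/bit.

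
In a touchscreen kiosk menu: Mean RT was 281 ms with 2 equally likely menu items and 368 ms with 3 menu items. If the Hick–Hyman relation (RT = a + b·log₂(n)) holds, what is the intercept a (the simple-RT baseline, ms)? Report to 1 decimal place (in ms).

132.3 ms

Slope: b = (368 − 281) / (log₂ 3 − log₂ 2) = 87/0.5850 = 148.727 ms/bit.
Intercept: a = 281 − 148.727·log₂(2) = 132.273 ms.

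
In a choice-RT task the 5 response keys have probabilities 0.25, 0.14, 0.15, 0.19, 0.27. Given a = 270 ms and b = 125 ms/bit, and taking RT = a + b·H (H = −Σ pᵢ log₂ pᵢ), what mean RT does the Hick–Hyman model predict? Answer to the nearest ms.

554 ms

Entropy contributions −pᵢ log₂ pᵢ: 0.5000, 0.3971, 0.4105, 0.4552, 0.5100; sum H = 2.2729 bits.
RT = a + bH = 270 + 125·2.2729 = 554.11 ms.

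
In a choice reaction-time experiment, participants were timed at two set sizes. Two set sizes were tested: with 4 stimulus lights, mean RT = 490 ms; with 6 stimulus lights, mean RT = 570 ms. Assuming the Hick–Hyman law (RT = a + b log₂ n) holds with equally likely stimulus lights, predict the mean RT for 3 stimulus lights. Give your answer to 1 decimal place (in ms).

Solve the two-equation system in a and b:
  b = (570 − 490) / (log₂ 6 − log₂ 4) = 80 / (2.5850 − 2) = 136.761 ms/bit
  a = 490 − 136.761 × 2 = 216.478 ms
Then RT(3) = 216.478 + 136.761 × log₂ 3 = 216.478 + 136.761 × 1.5850 ≈ 433.239 ms.

433.2 ms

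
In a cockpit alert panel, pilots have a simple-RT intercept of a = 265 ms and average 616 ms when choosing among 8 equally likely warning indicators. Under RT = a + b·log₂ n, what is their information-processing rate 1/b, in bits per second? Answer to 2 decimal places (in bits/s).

8.55 bits/s

Choice component = 616 − 265 = 351 ms over log₂(8) = 3 bits.
b = 351 / 3 = 117.000 ms/bit, so 1/b = 8.547 bits/s.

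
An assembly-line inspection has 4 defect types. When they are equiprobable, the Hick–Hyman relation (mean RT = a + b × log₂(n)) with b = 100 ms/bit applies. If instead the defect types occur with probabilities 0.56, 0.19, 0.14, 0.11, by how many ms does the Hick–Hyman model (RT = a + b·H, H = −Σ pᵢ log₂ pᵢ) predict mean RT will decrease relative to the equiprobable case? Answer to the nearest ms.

Equiprobable entropy H₀ = log₂ 4 = 2.0000 bits.
Skewed entropy H = −Σ pᵢ log₂ pᵢ = 1.6711 bits.
ΔRT = b·(H₀ − H) = 100 × 0.3289 = 32.89 ms.

33 ms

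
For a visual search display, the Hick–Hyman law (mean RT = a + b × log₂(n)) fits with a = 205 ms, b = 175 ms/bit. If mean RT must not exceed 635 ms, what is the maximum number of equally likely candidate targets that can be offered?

5

Set 205 + 175·log₂ n ≤ 635 → log₂ n ≤ (635 − 205)/175 = 2.4571.
So n ≤ 2^2.4571 = 5.491; the largest integer n is 5.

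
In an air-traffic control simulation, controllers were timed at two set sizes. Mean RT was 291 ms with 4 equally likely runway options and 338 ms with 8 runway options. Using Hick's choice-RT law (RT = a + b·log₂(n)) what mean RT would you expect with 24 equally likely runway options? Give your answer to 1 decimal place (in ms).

412.5 ms

Fit slope and intercept:
  b = (338 − 291) / (log₂ 8 − log₂ 4) = 47 / (3 − 2) = 47.000 ms/bit
  a = 291 − 47.000 × 2 = 197.000 ms
Then RT(24) = 197.000 + 47.000 × log₂ 24 = 197.000 + 47.000 × 4.5850 ≈ 412.493 ms.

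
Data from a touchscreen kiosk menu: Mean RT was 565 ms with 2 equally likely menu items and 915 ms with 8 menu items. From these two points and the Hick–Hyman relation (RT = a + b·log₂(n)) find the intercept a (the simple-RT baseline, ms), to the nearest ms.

390 ms

The slope on a log₂ axis is (915 − 565) / (3 − 1) = 175 ms/bit.
Intercept: a = 565 − 175·log₂(2) = 390.000 ms.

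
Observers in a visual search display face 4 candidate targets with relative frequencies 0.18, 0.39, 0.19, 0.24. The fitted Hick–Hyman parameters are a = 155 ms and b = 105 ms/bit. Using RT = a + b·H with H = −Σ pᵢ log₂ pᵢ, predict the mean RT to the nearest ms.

357 ms

Entropy contributions −pᵢ log₂ pᵢ: 0.4453, 0.5298, 0.4552, 0.4941; sum H = 1.9245 bits.
RT = a + bH = 155 + 105·1.9245 = 357.07 ms.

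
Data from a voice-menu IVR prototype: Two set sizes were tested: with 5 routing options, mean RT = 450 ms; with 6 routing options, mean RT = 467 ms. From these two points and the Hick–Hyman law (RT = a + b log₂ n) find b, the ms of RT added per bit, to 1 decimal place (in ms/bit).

b = (RT₂ − RT₁)/(log₂ n₂ − log₂ n₁) = (467 − 450)/(2.5850 − 2.3219) = 64.630 ms/bit.

64.6 ms/bit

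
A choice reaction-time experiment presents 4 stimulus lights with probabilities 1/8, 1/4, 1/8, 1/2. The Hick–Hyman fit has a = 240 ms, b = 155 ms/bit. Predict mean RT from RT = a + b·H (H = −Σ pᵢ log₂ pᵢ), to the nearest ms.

511 ms

H = −Σ pᵢ log₂ pᵢ = 0.125·3 + 0.25·2 + 0.125·3 + 0.5·1 = 1.750 bits.
RT = 240 + 155 × 1.750 = 511.25 ms.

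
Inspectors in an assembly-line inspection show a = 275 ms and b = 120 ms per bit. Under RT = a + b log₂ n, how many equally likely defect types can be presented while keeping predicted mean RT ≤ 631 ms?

Information budget: (631 − 275)/120 = 2.9667 bits, so n ≤ 2^2.9667 = 7.817 → at most 7.

7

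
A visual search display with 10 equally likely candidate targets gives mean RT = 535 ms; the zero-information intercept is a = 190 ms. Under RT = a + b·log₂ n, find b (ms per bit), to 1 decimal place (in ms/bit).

10 alternatives carry log₂ 10 = 3.3219 bits; the choice cost is 535 − 190 = 345 ms, so b = 345/3.3219 = 103.855 ms/bit.

103.9 ms/bit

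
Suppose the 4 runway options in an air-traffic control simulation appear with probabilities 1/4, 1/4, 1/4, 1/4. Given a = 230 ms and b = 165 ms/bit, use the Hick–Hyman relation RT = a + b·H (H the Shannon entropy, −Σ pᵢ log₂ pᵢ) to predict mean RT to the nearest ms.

Each term −pᵢ log₂ pᵢ: 0.25·2 + 0.25·2 + 0.25·2 + 0.25·2; summed, H = 2.000 bits.
Mean RT = a + bH = 230 + 165·2.000 = 560.00 ms.

560 ms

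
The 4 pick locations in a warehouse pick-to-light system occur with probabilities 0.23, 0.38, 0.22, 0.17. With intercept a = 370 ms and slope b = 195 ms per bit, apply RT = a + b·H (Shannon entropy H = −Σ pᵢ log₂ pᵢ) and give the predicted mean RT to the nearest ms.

747 ms

H = 0.23·log₂(1/0.23) + 0.38·log₂(1/0.38) + 0.22·log₂(1/0.22) + 0.17·log₂(1/0.17) = 1.9333 bits.
RT = 370 + 195 × 1.9333 = 746.99 ms.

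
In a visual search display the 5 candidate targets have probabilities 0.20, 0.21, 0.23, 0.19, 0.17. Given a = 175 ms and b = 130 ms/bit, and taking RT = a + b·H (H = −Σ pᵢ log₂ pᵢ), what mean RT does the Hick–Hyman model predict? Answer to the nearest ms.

H = 0.20·log₂(1/0.20) + 0.21·log₂(1/0.21) + 0.23·log₂(1/0.23) + 0.19·log₂(1/0.19) + 0.17·log₂(1/0.17) = 2.3147 bits.
RT = 175 + 130 × 2.3147 = 475.91 ms.

476 ms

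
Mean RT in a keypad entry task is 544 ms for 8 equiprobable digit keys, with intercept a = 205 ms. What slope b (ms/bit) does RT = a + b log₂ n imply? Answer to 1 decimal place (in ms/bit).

113.0 ms/bit

8 alternatives carry log₂ 8 = 3 bits; the choice cost is 544 − 205 = 339 ms, so b = 339/3 = 113.000 ms/bit.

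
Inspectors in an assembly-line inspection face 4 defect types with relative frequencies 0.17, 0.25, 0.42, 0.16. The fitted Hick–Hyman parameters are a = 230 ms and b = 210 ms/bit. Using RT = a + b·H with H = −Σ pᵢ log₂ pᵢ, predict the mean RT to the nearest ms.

Entropy contributions −pᵢ log₂ pᵢ: 0.4346, 0.5000, 0.5256, 0.4230; sum H = 1.8833 bits.
RT = a + bH = 230 + 210·1.8833 = 625.48 ms.

625 ms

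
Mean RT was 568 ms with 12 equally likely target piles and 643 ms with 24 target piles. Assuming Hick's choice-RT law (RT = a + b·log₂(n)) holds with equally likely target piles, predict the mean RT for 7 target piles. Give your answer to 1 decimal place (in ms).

RT is linear in log₂ n, so two points fix the line:
  b = (643 − 568) / (log₂ 24 − log₂ 12) = 75 / (4.5850 − 3.5850) = 75.000 ms/bit
  a = 568 − 75.000 × 3.5850 = 299.128 ms
Then RT(7) = 299.128 + 75.000 × log₂ 7 = 299.128 + 75.000 × 2.8074 ≈ 509.679 ms.

509.7 ms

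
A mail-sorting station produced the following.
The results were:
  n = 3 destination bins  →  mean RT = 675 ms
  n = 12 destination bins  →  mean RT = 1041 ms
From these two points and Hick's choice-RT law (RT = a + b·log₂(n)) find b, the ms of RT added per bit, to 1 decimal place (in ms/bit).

183.0 ms/bit

The slope on a log₂ axis is (1041 − 675) / (3.5850 − 1.5850) = 183.000 ms/bit.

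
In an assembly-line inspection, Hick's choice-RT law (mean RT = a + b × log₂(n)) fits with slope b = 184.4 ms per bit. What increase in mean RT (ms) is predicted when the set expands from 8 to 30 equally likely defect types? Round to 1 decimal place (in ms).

351.6 ms

ΔRT = (a + b log₂ n₂) − (a + b log₂ n₁) = b·(log₂ n₂ − log₂ n₁).
log₂(30) − log₂(8) = 4.9069 − 3 = 1.9069.
ΔRT = 184.4 × 1.9069 = 351.631 ms.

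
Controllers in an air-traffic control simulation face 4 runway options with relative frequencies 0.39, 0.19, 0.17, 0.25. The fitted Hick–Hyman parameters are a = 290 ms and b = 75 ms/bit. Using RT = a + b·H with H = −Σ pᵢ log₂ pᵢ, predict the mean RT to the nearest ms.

H = 0.39·log₂(1/0.39) + 0.19·log₂(1/0.19) + 0.17·log₂(1/0.17) + 0.25·log₂(1/0.25) = 1.9196 bits.
RT = 290 + 75 × 1.9196 = 433.97 ms.

434 ms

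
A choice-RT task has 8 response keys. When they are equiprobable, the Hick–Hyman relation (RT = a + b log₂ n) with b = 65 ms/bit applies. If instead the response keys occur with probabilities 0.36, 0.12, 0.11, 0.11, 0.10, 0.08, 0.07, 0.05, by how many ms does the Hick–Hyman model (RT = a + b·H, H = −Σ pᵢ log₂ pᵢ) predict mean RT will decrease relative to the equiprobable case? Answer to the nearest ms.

The RT saving is b·ΔH. Equiprobable H₀ = log₂(8) = 3.0000 bits; with the given probabilities H = 2.7066 bits.
b·(H₀ − H) = 65 × (3.0000 − 2.7066) = 19.07 ms.

19 ms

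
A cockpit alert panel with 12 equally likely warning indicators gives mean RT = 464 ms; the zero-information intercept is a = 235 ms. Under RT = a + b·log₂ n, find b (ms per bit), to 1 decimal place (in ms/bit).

b = (464 − 235) / log₂(12) = 229 / 3.5850 = 63.878 ms/bit.

63.9 ms/bit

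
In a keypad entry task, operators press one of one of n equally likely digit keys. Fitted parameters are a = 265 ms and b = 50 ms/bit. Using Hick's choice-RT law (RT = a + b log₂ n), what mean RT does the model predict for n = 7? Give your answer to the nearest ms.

405 ms

log₂(7) = 2.8074 bits, so RT = 265 + 50 × 2.8074 ≈ 405.368 ms.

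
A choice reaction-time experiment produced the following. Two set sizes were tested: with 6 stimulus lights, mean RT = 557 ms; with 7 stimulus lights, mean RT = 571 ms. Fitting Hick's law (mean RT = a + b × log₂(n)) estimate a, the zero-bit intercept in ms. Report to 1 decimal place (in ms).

394.3 ms

Slope: b = (571 − 557) / (log₂ 7 − log₂ 6) = 14/0.2224 = 62.952 ms/bit.
Intercept: a = 557 − 62.952·log₂(6) = 394.272 ms.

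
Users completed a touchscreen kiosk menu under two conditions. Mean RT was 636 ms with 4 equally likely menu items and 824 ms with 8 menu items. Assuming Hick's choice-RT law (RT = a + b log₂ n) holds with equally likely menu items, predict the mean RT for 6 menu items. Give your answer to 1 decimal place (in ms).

With log₂ n on the abscissa the relation is linear; from the two conditions:
  b = (824 − 636) / (log₂ 8 − log₂ 4) = 188 / (3 − 2) = 188.000 ms/bit
  a = 636 − 188.000 × 2 = 260.000 ms
Then RT(6) = 260.000 + 188.000 × log₂ 6 = 260.000 + 188.000 × 2.5850 ≈ 745.973 ms.

746.0 ms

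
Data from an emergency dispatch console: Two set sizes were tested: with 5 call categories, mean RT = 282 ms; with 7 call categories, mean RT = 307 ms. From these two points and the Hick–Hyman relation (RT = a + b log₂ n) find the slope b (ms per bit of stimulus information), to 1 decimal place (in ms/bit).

b = (RT₂ − RT₁)/(log₂ n₂ − log₂ n₁) = (307 − 282)/(2.8074 − 2.3219) = 51.501 ms/bit.

51.5 ms/bit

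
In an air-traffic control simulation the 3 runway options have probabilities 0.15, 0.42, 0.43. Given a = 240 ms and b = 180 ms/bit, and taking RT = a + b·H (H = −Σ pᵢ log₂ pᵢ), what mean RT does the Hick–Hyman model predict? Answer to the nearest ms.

H = 0.15·log₂(1/0.15) + 0.42·log₂(1/0.42) + 0.43·log₂(1/0.43) = 1.4598 bits.
RT = 240 + 180 × 1.4598 = 502.76 ms.

503 ms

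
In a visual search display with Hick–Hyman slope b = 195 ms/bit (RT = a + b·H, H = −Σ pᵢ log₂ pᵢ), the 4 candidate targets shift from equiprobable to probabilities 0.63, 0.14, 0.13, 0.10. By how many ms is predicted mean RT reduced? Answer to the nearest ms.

The RT saving is b·ΔH. Equiprobable H₀ = log₂(4) = 2.0000 bits; with the given probabilities H = 1.5319 bits.
b·(H₀ − H) = 195 × (2.0000 − 1.5319) = 91.28 ms.

91 ms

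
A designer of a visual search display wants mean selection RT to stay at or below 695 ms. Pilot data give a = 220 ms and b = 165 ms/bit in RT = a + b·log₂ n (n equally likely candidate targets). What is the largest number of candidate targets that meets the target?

165·log₂ n ≤ 695 − 220 = 475, giving log₂ n ≤ 2.8788 and n ≤ 7.355. The largest whole number is 7.

7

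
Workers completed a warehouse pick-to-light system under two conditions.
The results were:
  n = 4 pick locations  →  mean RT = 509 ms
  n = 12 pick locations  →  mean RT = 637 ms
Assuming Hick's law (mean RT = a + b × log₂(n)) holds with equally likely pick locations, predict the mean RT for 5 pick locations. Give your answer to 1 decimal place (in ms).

Solve the two-equation system in a and b:
  b = (637 − 509) / (log₂ 12 − log₂ 4) = 128 / (3.5850 − 2) = 80.759 ms/bit
  a = 509 − 80.759 × 2 = 347.482 ms
Then RT(5) = 347.482 + 80.759 × log₂ 5 = 347.482 + 80.759 × 2.3219 ≈ 534.999 ms.

535.0 ms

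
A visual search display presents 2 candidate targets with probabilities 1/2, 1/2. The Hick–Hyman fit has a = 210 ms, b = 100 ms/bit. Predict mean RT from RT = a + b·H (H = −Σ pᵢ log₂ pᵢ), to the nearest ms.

Each term −pᵢ log₂ pᵢ: 0.5·1 + 0.5·1; summed, H = 1.000 bits.
Mean RT = a + bH = 210 + 100·1.000 = 310.00 ms.

310 ms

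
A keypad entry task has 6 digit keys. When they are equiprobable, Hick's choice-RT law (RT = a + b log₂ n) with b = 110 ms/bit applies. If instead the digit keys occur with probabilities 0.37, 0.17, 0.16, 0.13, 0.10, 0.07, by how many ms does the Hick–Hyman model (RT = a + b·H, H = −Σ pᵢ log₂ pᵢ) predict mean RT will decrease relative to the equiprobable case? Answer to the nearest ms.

23 ms

The RT saving is b·ΔH. Equiprobable H₀ = log₂(6) = 2.5850 bits; with the given probabilities H = 2.3717 bits.
b·(H₀ − H) = 110 × (2.5850 − 2.3717) = 23.46 ms.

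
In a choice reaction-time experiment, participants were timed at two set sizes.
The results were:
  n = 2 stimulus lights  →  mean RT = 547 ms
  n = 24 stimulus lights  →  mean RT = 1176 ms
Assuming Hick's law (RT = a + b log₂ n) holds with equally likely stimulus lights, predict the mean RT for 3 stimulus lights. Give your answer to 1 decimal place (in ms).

649.6 ms

RT is linear in log₂ n, so two points fix the line:
  b = (1176 − 547) / (log₂ 24 − log₂ 2) = 629 / (4.5850 − 1) = 175.455 ms/bit
  a = 547 − 175.455 × 1 = 371.545 ms
Then RT(3) = 371.545 + 175.455 × log₂ 3 = 371.545 + 175.455 × 1.5850 ≈ 649.635 ms.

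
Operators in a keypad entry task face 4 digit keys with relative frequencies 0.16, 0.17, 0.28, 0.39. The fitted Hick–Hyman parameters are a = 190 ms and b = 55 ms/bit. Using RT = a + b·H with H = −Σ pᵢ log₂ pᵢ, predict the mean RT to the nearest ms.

295 ms

Entropy contributions −pᵢ log₂ pᵢ: 0.4230, 0.4346, 0.5142, 0.5298; sum H = 1.9016 bits.
RT = a + bH = 190 + 55·1.9016 = 294.59 ms.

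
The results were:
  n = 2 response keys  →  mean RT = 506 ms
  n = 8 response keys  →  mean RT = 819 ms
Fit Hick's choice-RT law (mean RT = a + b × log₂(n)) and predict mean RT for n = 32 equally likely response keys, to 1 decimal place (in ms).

RT is linear in log₂ n, so two points fix the line:
  b = (819 − 506) / (log₂ 8 − log₂ 2) = 313 / (3 − 1) = 156.500 ms/bit
  a = 506 − 156.500 × 1 = 349.500 ms
Then RT(32) = 349.500 + 156.500 × log₂ 32 = 349.500 + 156.500 × 5 ≈ 1132.000 ms.

1132.0 ms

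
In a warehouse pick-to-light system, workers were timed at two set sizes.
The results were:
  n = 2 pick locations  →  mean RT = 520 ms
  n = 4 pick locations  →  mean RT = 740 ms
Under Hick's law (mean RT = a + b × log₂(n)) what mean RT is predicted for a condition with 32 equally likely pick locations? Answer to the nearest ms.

Fit slope and intercept:
  b = (740 − 520) / (log₂ 4 − log₂ 2) = 220 / (2 − 1) = 220 ms/bit
  a = 520 − 220 × 1 = 300 ms
Then RT(32) = 300 + 220 × log₂ 32 = 300 + 220 × 5 ≈ 1400.000 ms.

1400 ms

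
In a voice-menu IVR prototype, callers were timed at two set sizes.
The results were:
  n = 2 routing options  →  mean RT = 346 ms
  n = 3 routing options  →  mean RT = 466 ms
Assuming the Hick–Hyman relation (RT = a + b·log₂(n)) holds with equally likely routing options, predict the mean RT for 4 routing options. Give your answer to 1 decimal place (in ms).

With log₂ n on the abscissa the relation is linear; from the two conditions:
  b = (466 − 346) / (log₂ 3 − log₂ 2) = 120 / (1.5850 − 1) = 205.141 ms/bit
  a = 346 − 205.141 × 1 = 140.859 ms
Then RT(4) = 140.859 + 205.141 × log₂ 4 = 140.859 + 205.141 × 2 ≈ 551.141 ms.

551.1 ms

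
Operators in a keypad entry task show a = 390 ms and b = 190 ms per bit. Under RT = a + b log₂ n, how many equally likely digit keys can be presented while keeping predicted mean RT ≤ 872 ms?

Information budget: (872 − 390)/190 = 2.5368 bits, so n ≤ 2^2.5368 = 5.803 → at most 5.

5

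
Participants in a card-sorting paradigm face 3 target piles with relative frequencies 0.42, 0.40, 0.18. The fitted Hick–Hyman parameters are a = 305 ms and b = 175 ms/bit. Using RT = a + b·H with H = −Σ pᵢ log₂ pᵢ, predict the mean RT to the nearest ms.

Entropy contributions −pᵢ log₂ pᵢ: 0.5256, 0.5288, 0.4453; sum H = 1.4997 bits.
RT = a + bH = 305 + 175·1.4997 = 567.45 ms.

567 ms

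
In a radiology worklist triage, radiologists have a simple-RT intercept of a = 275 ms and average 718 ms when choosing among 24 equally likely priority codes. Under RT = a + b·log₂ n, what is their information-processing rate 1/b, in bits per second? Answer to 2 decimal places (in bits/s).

b = (718 − 275)/log₂ 24 = 443/4.5850 = 96.620 ms per bit = 0.09662 s/bit; the reciprocal is 10.350 bits/s.

10.35 bits/s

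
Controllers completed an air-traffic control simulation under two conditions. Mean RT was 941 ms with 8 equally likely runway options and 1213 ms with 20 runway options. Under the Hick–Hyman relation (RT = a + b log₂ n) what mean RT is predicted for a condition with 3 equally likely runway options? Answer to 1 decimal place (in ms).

649.8 ms

With log₂ n on the abscissa the relation is linear; from the two conditions:
  b = (1213 − 941) / (log₂ 20 − log₂ 8) = 272 / (4.3219 − 3) = 205.760 ms/bit
  a = 941 − 205.760 × 3 = 323.720 ms
Then RT(3) = 323.720 + 205.760 × log₂ 3 = 323.720 + 205.760 × 1.5850 ≈ 649.842 ms.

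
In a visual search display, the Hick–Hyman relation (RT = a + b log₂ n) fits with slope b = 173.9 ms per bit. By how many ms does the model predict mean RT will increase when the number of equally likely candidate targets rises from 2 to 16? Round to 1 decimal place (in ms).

521.7 ms

The intercept a cancels: ΔRT = b·(log₂ n₂ − log₂ n₁) = b·log₂(n₂/n₁).
log₂(16) − log₂(2) = log₂(16/2) = log₂(8) = 3.
ΔRT = 173.9 × 3.0000 = 521.700 ms.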